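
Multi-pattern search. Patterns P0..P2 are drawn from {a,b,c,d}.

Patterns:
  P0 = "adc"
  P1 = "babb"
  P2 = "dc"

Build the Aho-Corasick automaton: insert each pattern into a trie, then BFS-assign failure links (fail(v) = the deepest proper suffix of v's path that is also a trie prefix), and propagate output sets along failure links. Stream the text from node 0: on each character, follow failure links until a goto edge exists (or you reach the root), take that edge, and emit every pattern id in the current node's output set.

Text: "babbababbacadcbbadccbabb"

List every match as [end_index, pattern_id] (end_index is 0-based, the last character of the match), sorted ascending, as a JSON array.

Build automaton:
Trie (insert patterns):
  0='ε' goto a→1 b→4 d→8
  1='a' goto d→2
  2='ad' goto c→3
  3='adc' goto ·  [P0 ends]
  4='b' goto a→5
  5='ba' goto b→6
  6='bab' goto b→7
  7='babb' goto ·  [P1 ends]
  8='d' goto c→9
  9='dc' goto ·  [P2 ends]

BFS fail/out derivation:
  fail(1) 'a': from fail(0)=0 chase 'a': 0 ⇒ 0;  out=∅∪out(0)=∅
  fail(4) 'b': from fail(0)=0 chase 'b': 0 ⇒ 0;  out=∅∪out(0)=∅
  fail(8) 'd': from fail(0)=0 chase 'd': 0 ⇒ 0;  out=∅∪out(0)=∅
  fail(2) 'ad': from fail(1)=0 chase 'd': 0 ⇒ 8;  out=∅∪out(8)=∅
  fail(5) 'ba': from fail(4)=0 chase 'a': 0 ⇒ 1;  out=∅∪out(1)=∅
  fail(9) 'dc': from fail(8)=0 chase 'c': 0 ⇒ 0;  out={2}∪out(0)={2}
  fail(3) 'adc': from fail(2)=8 chase 'c': 8 ⇒ 9;  out={0}∪out(9)={0,2}
  fail(6) 'bab': from fail(5)=1 chase 'b': 1→0 ⇒ 4;  out=∅∪out(4)=∅
  fail(7) 'babb': from fail(6)=4 chase 'b': 4→0 ⇒ 4;  out={1}∪out(4)={1}

Text stream:
pos 0 'b': at 4
pos 1 'a': at 5
pos 2 'b': at 6
pos 3 'b': at 7  emit P1@[0:3]
pos 4 'a': at 5 ·f
pos 5 'b': at 6
pos 6 'a': at 5 ·f
pos 7 'b': at 6
pos 8 'b': at 7  emit P1@[5:8]
pos 9 'a': at 5 ·f
pos 10 'c': at 0 ·f
pos 11 'a': at 1
pos 12 'd': at 2
pos 13 'c': at 3  emit P0@[11:13],P2@[12:13]
pos 14 'b': at 4 ·f
pos 15 'b': at 4 ·f
pos 16 'a': at 5
pos 17 'd': at 2 ·f
pos 18 'c': at 3  emit P0@[16:18],P2@[17:18]
pos 19 'c': at 0 ·f
pos 20 'b': at 4
pos 21 'a': at 5
pos 22 'b': at 6
pos 23 'b': at 7  emit P1@[20:23]

Matches: [[3,1],[8,1],[13,0],[13,2],[18,0],[18,2],[23,1]]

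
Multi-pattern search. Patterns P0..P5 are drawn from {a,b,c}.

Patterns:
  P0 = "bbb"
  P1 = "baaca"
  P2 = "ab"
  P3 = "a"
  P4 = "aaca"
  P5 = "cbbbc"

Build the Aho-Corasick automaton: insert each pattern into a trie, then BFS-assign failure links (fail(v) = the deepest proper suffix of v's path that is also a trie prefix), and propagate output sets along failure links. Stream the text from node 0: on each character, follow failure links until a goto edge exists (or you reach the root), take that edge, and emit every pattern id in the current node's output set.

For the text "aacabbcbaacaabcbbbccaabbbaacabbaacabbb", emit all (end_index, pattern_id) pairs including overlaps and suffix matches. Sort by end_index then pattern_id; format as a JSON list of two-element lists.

Build:
Trie nodes:
  n0 'ε': a→8 b→1 c→13
  n1 'b': a→4 b→2
  n2 'bb': b→3
  n3 'bbb': ·  ←P0
  n4 'ba': a→5
  n5 'baa': c→6
  n6 'baac': a→7
  n7 'baaca': ·  ←P1
  n8 'a': a→10 b→9  ←P3
  n9 'ab': ·  ←P2
  n10 'aa': c→11
  n11 'aac': a→12
  n12 'aaca': ·  ←P4
  n13 'c': b→14
  n14 'cb': b→15
  n15 'cbb': b→16
  n16 'cbbb': c→17
  n17 'cbbbc': ·  ←P5

BFS fail/out derivation:
  fail(1) 'b': from fail(0)=0 chase 'b': 0 ⇒ 0;  out=∅∪out(0)=∅
  fail(8) 'a': from fail(0)=0 chase 'a': 0 ⇒ 0;  out={3}∪out(0)={3}
  fail(13) 'c': from fail(0)=0 chase 'c': 0 ⇒ 0;  out=∅∪out(0)=∅
  fail(2) 'bb': from fail(1)=0 chase 'b': 0 ⇒ 1;  out=∅∪out(1)=∅
  fail(4) 'ba': from fail(1)=0 chase 'a': 0 ⇒ 8;  out=∅∪out(8)={3}
  fail(9) 'ab': from fail(8)=0 chase 'b': 0 ⇒ 1;  out={2}∪out(1)={2}
  fail(10) 'aa': from fail(8)=0 chase 'a': 0 ⇒ 8;  out=∅∪out(8)={3}
  fail(14) 'cb': from fail(13)=0 chase 'b': 0 ⇒ 1;  out=∅∪out(1)=∅
  fail(3) 'bbb': from fail(2)=1 chase 'b': 1 ⇒ 2;  out={0}∪out(2)={0}
  fail(5) 'baa': from fail(4)=8 chase 'a': 8 ⇒ 10;  out=∅∪out(10)={3}
  fail(11) 'aac': from fail(10)=8 chase 'c': 8→0 ⇒ 13;  out=∅∪out(13)=∅
  fail(15) 'cbb': from fail(14)=1 chase 'b': 1 ⇒ 2;  out=∅∪out(2)=∅
  fail(6) 'baac': from fail(5)=10 chase 'c': 10 ⇒ 11;  out=∅∪out(11)=∅
  fail(12) 'aaca': from fail(11)=13 chase 'a': 13→0 ⇒ 8;  out={4}∪out(8)={3,4}
  fail(16) 'cbbb': from fail(15)=2 chase 'b': 2 ⇒ 3;  out=∅∪out(3)={0}
  fail(7) 'baaca': from fail(6)=11 chase 'a': 11 ⇒ 12;  out={1}∪out(12)={1,3,4}
  fail(17) 'cbbbc': from fail(16)=3 chase 'c': 3→2→1→0 ⇒ 13;  out={5}∪out(13)={5}

Text stream:
[0] read 'a'  n0⇒n8  → match P3@[0:0]
[1] read 'a'  n8⇒n10  → match P3@[1:1]
[2] read 'c'  n10⇒n11
[3] read 'a'  n11⇒n12  → match P3@[3:3],P4@[0:3]
[4] read 'b'  n12⇒n9 (fail-walked)  → match P2@[3:4]
[5] read 'b'  n9⇒n2 (fail-walked)
[6] read 'c'  n2⇒n13 (fail-walked)
[7] read 'b'  n13⇒n14
[8] read 'a'  n14⇒n4 (fail-walked)  → match P3@[8:8]
[9] read 'a'  n4⇒n5  → match P3@[9:9]
[10] read 'c'  n5⇒n6
[11] read 'a'  n6⇒n7  → match P1@[7:11],P3@[11:11],P4@[8:11]
[12] read 'a'  n7⇒n10 (fail-walked)  → match P3@[12:12]
[13] read 'b'  n10⇒n9 (fail-walked)  → match P2@[12:13]
[14] read 'c'  n9⇒n13 (fail-walked)
[15] read 'b'  n13⇒n14
[16] read 'b'  n14⇒n15
[17] read 'b'  n15⇒n16  → match P0@[15:17]
[18] read 'c'  n16⇒n17  → match P5@[14:18]
[19] read 'c'  n17⇒n13 (fail-walked)
[20] read 'a'  n13⇒n8 (fail-walked)  → match P3@[20:20]
[21] read 'a'  n8⇒n10  → match P3@[21:21]
[22] read 'b'  n10⇒n9 (fail-walked)  → match P2@[21:22]
[23] read 'b'  n9⇒n2 (fail-walked)
[24] read 'b'  n2⇒n3  → match P0@[22:24]
[25] read 'a'  n3⇒n4 (fail-walked)  → match P3@[25:25]
[26] read 'a'  n4⇒n5  → match P3@[26:26]
[27] read 'c'  n5⇒n6
[28] read 'a'  n6⇒n7  → match P1@[24:28],P3@[28:28],P4@[25:28]
[29] read 'b'  n7⇒n9 (fail-walked)  → match P2@[28:29]
[30] read 'b'  n9⇒n2 (fail-walked)
[31] read 'a'  n2⇒n4 (fail-walked)  → match P3@[31:31]
[32] read 'a'  n4⇒n5  → match P3@[32:32]
[33] read 'c'  n5⇒n6
[34] read 'a'  n6⇒n7  → match P1@[30:34],P3@[34:34],P4@[31:34]
[35] read 'b'  n7⇒n9 (fail-walked)  → match P2@[34:35]
[36] read 'b'  n9⇒n2 (fail-walked)
[37] read 'b'  n2⇒n3  → match P0@[35:37]

Matches: [[0,3],[1,3],[3,3],[3,4],[4,2],[8,3],[9,3],[11,1],[11,3],[11,4],[12,3],[13,2],[17,0],[18,5],[20,3],[21,3],[22,2],[24,0],[25,3],[26,3],[28,1],[28,3],[28,4],[29,2],[31,3],[32,3],[34,1],[34,3],[34,4],[35,2],[37,0]]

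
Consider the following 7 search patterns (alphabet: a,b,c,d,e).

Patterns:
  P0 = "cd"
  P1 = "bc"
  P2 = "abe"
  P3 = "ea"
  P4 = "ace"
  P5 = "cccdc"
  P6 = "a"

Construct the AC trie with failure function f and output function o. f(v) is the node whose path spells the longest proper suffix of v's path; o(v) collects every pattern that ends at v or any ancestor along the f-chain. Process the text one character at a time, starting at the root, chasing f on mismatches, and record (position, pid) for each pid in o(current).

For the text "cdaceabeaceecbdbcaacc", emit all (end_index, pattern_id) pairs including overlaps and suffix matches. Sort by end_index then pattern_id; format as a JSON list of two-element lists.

Construct AC machine:
Trie (insert patterns):
  n0 'ε': a→5 b→3 c→1 e→8
  n1 'c': c→12 d→2
  n2 'cd': ·  [P0 ends]
  n3 'b': c→4
  n4 'bc': ·  [P1 ends]
  n5 'a': b→6 c→10  [P6 ends]
  n6 'ab': e→7
  n7 'abe': ·  [P2 ends]
  n8 'e': a→9
  n9 'ea': ·  [P3 ends]
  n10 'ac': e→11
  n11 'ace': ·  [P4 ends]
  n12 'cc': c→13
  n13 'ccc': d→14
  n14 'cccd': c→15
  n15 'cccdc': ·  [P5 ends]

BFS fail/out derivation:
  fail(1) 'c': from fail(0)=0 chase 'c': 0 ⇒ 0;  out=∅∪out(0)=∅
  fail(3) 'b': from fail(0)=0 chase 'b': 0 ⇒ 0;  out=∅∪out(0)=∅
  fail(5) 'a': from fail(0)=0 chase 'a': 0 ⇒ 0;  out={6}∪out(0)={6}
  fail(8) 'e': from fail(0)=0 chase 'e': 0 ⇒ 0;  out=∅∪out(0)=∅
  fail(2) 'cd': from fail(1)=0 chase 'd': 0 ⇒ 0;  out={0}∪out(0)={0}
  fail(4) 'bc': from fail(3)=0 chase 'c': 0 ⇒ 1;  out={1}∪out(1)={1}
  fail(6) 'ab': from fail(5)=0 chase 'b': 0 ⇒ 3;  out=∅∪out(3)=∅
  fail(9) 'ea': from fail(8)=0 chase 'a': 0 ⇒ 5;  out={3}∪out(5)={3,6}
  fail(10) 'ac': from fail(5)=0 chase 'c': 0 ⇒ 1;  out=∅∪out(1)=∅
  fail(12) 'cc': from fail(1)=0 chase 'c': 0 ⇒ 1;  out=∅∪out(1)=∅
  fail(7) 'abe': from fail(6)=3 chase 'e': 3→0 ⇒ 8;  out={2}∪out(8)={2}
  fail(11) 'ace': from fail(10)=1 chase 'e': 1→0 ⇒ 8;  out={4}∪out(8)={4}
  fail(13) 'ccc': from fail(12)=1 chase 'c': 1 ⇒ 12;  out=∅∪out(12)=∅
  fail(14) 'cccd': from fail(13)=12 chase 'd': 12→1 ⇒ 2;  out=∅∪out(2)={0}
  fail(15) 'cccdc': from fail(14)=2 chase 'c': 2→0 ⇒ 1;  out={5}∪out(1)={5}

Scan:
pos 0 'c': at 1
pos 1 'd': at 2  ** P0@[0:1]
pos 2 'a': at 5 ·f  ** P6@[2:2]
pos 3 'c': at 10
pos 4 'e': at 11  ** P4@[2:4]
pos 5 'a': at 9 ·f  ** P3@[4:5],P6@[5:5]
pos 6 'b': at 6 ·f
pos 7 'e': at 7  ** P2@[5:7]
pos 8 'a': at 9 ·f  ** P3@[7:8],P6@[8:8]
pos 9 'c': at 10 ·f
pos 10 'e': at 11  ** P4@[8:10]
pos 11 'e': at 8 ·f
pos 12 'c': at 1 ·f
pos 13 'b': at 3 ·f
pos 14 'd': at 0 ·f
pos 15 'b': at 3
pos 16 'c': at 4  ** P1@[15:16]
pos 17 'a': at 5 ·f  ** P6@[17:17]
pos 18 'a': at 5 ·f  ** P6@[18:18]
pos 19 'c': at 10
pos 20 'c': at 12 ·f

Matches: [[1,0],[2,6],[4,4],[5,3],[5,6],[7,2],[8,3],[8,6],[10,4],[16,1],[17,6],[18,6]]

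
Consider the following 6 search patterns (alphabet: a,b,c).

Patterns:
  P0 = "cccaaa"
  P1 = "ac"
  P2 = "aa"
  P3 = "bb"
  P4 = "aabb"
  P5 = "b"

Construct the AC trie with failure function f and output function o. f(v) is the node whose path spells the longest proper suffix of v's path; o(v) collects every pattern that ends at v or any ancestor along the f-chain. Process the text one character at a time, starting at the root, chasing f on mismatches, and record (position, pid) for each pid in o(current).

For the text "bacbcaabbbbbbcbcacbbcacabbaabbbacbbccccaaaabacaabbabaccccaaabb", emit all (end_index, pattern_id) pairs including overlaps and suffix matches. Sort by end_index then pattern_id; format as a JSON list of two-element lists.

Construct AC machine:
Trie nodes:
  n0 'ε': a→7 b→10 c→1
  n1 'c': c→2
  n2 'cc': c→3
  n3 'ccc': a→4
  n4 'ccca': a→5
  n5 'cccaa': a→6
  n6 'cccaaa': ·  ←P0
  n7 'a': a→9 c→8
  n8 'ac': ·  ←P1
  n9 'aa': b→12  ←P2
  n10 'b': b→11  ←P5
  n11 'bb': ·  ←P3
  n12 'aab': b→13
  n13 'aabb': ·  ←P4

Failure links (BFS by depth):
  n1('c'): parent n0 fail=0; on 'c' 0 → fail=0;  out ∅∪∅=∅
  n7('a'): parent n0 fail=0; on 'a' 0 → fail=0;  out ∅∪∅=∅
  n10('b'): parent n0 fail=0; on 'b' 0 → fail=0;  out {5}∪∅={5}
  n2('cc'): parent n1 fail=0; on 'c' 0 → fail=1;  out ∅∪∅=∅
  n8('ac'): parent n7 fail=0; on 'c' 0 → fail=1;  out {1}∪∅={1}
  n9('aa'): parent n7 fail=0; on 'a' 0 → fail=7;  out {2}∪∅={2}
  n11('bb'): parent n10 fail=0; on 'b' 0 → fail=10;  out {3}∪{5}={3,5}
  n3('ccc'): parent n2 fail=1; on 'c' 1 → fail=2;  out ∅∪∅=∅
  n12('aab'): parent n9 fail=7; on 'b' 7→0 → fail=10;  out ∅∪{5}={5}
  n4('ccca'): parent n3 fail=2; on 'a' 2→1→0 → fail=7;  out ∅∪∅=∅
  n13('aabb'): parent n12 fail=10; on 'b' 10 → fail=11;  out {4}∪{3,5}={3,4,5}
  n5('cccaa'): parent n4 fail=7; on 'a' 7 → fail=9;  out ∅∪{2}={2}
  n6('cccaaa'): parent n5 fail=9; on 'a' 9→7 → fail=9;  out {0}∪{2}={0,2}

Text stream:
[0] read 'b'  n0⇒n10  → match P5@[0:0]
[1] read 'a'  n10⇒n7 (fail-walked)
[2] read 'c'  n7⇒n8  → match P1@[1:2]
[3] read 'b'  n8⇒n10 (fail-walked)  → match P5@[3:3]
[4] read 'c'  n10⇒n1 (fail-walked)
[5] read 'a'  n1⇒n7 (fail-walked)
[6] read 'a'  n7⇒n9  → match P2@[5:6]
[7] read 'b'  n9⇒n12  → match P5@[7:7]
[8] read 'b'  n12⇒n13  → match P3@[7:8],P4@[5:8],P5@[8:8]
[9] read 'b'  n13⇒n11 (fail-walked)  → match P3@[8:9],P5@[9:9]
[10] read 'b'  n11⇒n11 (fail-walked)  → match P3@[9:10],P5@[10:10]
[11] read 'b'  n11⇒n11 (fail-walked)  → match P3@[10:11],P5@[11:11]
[12] read 'b'  n11⇒n11 (fail-walked)  → match P3@[11:12],P5@[12:12]
[13] read 'c'  n11⇒n1 (fail-walked)
[14] read 'b'  n1⇒n10 (fail-walked)  → match P5@[14:14]
[15] read 'c'  n10⇒n1 (fail-walked)
[16] read 'a'  n1⇒n7 (fail-walked)
[17] read 'c'  n7⇒n8  → match P1@[16:17]
[18] read 'b'  n8⇒n10 (fail-walked)  → match P5@[18:18]
[19] read 'b'  n10⇒n11  → match P3@[18:19],P5@[19:19]
[20] read 'c'  n11⇒n1 (fail-walked)
[21] read 'a'  n1⇒n7 (fail-walked)
[22] read 'c'  n7⇒n8  → match P1@[21:22]
[23] read 'a'  n8⇒n7 (fail-walked)
[24] read 'b'  n7⇒n10 (fail-walked)  → match P5@[24:24]
[25] read 'b'  n10⇒n11  → match P3@[24:25],P5@[25:25]
[26] read 'a'  n11⇒n7 (fail-walked)
[27] read 'a'  n7⇒n9  → match P2@[26:27]
[28] read 'b'  n9⇒n12  → match P5@[28:28]
[29] read 'b'  n12⇒n13  → match P3@[28:29],P4@[26:29],P5@[29:29]
[30] read 'b'  n13⇒n11 (fail-walked)  → match P3@[29:30],P5@[30:30]
[31] read 'a'  n11⇒n7 (fail-walked)
[32] read 'c'  n7⇒n8  → match P1@[31:32]
[33] read 'b'  n8⇒n10 (fail-walked)  → match P5@[33:33]
[34] read 'b'  n10⇒n11  → match P3@[33:34],P5@[34:34]
[35] read 'c'  n11⇒n1 (fail-walked)
[36] read 'c'  n1⇒n2
[37] read 'c'  n2⇒n3
[38] read 'c'  n3⇒n3 (fail-walked)
[39] read 'a'  n3⇒n4
[40] read 'a'  n4⇒n5  → match P2@[39:40]
[41] read 'a'  n5⇒n6  → match P0@[36:41],P2@[40:41]
[42] read 'a'  n6⇒n9 (fail-walked)  → match P2@[41:42]
[43] read 'b'  n9⇒n12  → match P5@[43:43]
[44] read 'a'  n12⇒n7 (fail-walked)
[45] read 'c'  n7⇒n8  → match P1@[44:45]
[46] read 'a'  n8⇒n7 (fail-walked)
[47] read 'a'  n7⇒n9  → match P2@[46:47]
[48] read 'b'  n9⇒n12  → match P5@[48:48]
[49] read 'b'  n12⇒n13  → match P3@[48:49],P4@[46:49],P5@[49:49]
[50] read 'a'  n13⇒n7 (fail-walked)
[51] read 'b'  n7⇒n10 (fail-walked)  → match P5@[51:51]
[52] read 'a'  n10⇒n7 (fail-walked)
[53] read 'c'  n7⇒n8  → match P1@[52:53]
[54] read 'c'  n8⇒n2 (fail-walked)
[55] read 'c'  n2⇒n3
[56] read 'c'  n3⇒n3 (fail-walked)
[57] read 'a'  n3⇒n4
[58] read 'a'  n4⇒n5  → match P2@[57:58]
[59] read 'a'  n5⇒n6  → match P0@[54:59],P2@[58:59]
[60] read 'b'  n6⇒n12 (fail-walked)  → match P5@[60:60]
[61] read 'b'  n12⇒n13  → match P3@[60:61],P4@[58:61],P5@[61:61]

Result: [[0,5],[2,1],[3,5],[6,2],[7,5],[8,3],[8,4],[8,5],[9,3],[9,5],[10,3],[10,5],[11,3],[11,5],[12,3],[12,5],[14,5],[17,1],[18,5],[19,3],[19,5],[22,1],[24,5],[25,3],[25,5],[27,2],[28,5],[29,3],[29,4],[29,5],[30,3],[30,5],[32,1],[33,5],[34,3],[34,5],[40,2],[41,0],[41,2],[42,2],[43,5],[45,1],[47,2],[48,5],[49,3],[49,4],[49,5],[51,5],[53,1],[58,2],[59,0],[59,2],[60,5],[61,3],[61,4],[61,5]]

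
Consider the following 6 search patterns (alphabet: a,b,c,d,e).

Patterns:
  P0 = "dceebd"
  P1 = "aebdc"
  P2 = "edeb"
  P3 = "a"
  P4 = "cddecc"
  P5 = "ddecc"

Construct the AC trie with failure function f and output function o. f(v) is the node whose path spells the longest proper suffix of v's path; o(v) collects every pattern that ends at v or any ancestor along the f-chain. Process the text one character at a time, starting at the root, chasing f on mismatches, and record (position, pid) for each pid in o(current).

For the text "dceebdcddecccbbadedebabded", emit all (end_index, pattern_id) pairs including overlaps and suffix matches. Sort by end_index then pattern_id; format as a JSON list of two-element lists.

Build:
Trie nodes:
  0='ε' goto a→7 c→16 d→1 e→12
  1='d' goto c→2 d→22
  2='dc' goto e→3
  3='dce' goto e→4
  4='dcee' goto b→5
  5='dceeb' goto d→6
  6='dceebd' goto ·  ←P0
  7='a' goto e→8  ←P3
  8='ae' goto b→9
  9='aeb' goto d→10
  10='aebd' goto c→11
  11='aebdc' goto ·  ←P1
  12='e' goto d→13
  13='ed' goto e→14
  14='ede' goto b→15
  15='edeb' goto ·  ←P2
  16='c' goto d→17
  17='cd' goto d→18
  18='cdd' goto e→19
  19='cdde' goto c→20
  20='cddec' goto c→21
  21='cddecc' goto ·  ←P4
  22='dd' goto e→23
  23='dde' goto c→24
  24='ddec' goto c→25
  25='ddecc' goto ·  ←P5

Failure links (BFS by depth):
  fail(1) 'd': from fail(0)=0 chase 'd': 0 ⇒ 0;  out=∅∪out(0)=∅
  fail(7) 'a': from fail(0)=0 chase 'a': 0 ⇒ 0;  out={3}∪out(0)={3}
  fail(12) 'e': from fail(0)=0 chase 'e': 0 ⇒ 0;  out=∅∪out(0)=∅
  fail(16) 'c': from fail(0)=0 chase 'c': 0 ⇒ 0;  out=∅∪out(0)=∅
  fail(2) 'dc': from fail(1)=0 chase 'c': 0 ⇒ 16;  out=∅∪out(16)=∅
  fail(8) 'ae': from fail(7)=0 chase 'e': 0 ⇒ 12;  out=∅∪out(12)=∅
  fail(13) 'ed': from fail(12)=0 chase 'd': 0 ⇒ 1;  out=∅∪out(1)=∅
  fail(17) 'cd': from fail(16)=0 chase 'd': 0 ⇒ 1;  out=∅∪out(1)=∅
  fail(22) 'dd': from fail(1)=0 chase 'd': 0 ⇒ 1;  out=∅∪out(1)=∅
  fail(3) 'dce': from fail(2)=16 chase 'e': 16→0 ⇒ 12;  out=∅∪out(12)=∅
  fail(9) 'aeb': from fail(8)=12 chase 'b': 12→0 ⇒ 0;  out=∅∪out(0)=∅
  fail(14) 'ede': from fail(13)=1 chase 'e': 1→0 ⇒ 12;  out=∅∪out(12)=∅
  fail(18) 'cdd': from fail(17)=1 chase 'd': 1 ⇒ 22;  out=∅∪out(22)=∅
  fail(23) 'dde': from fail(22)=1 chase 'e': 1→0 ⇒ 12;  out=∅∪out(12)=∅
  fail(4) 'dcee': from fail(3)=12 chase 'e': 12→0 ⇒ 12;  out=∅∪out(12)=∅
  fail(10) 'aebd': from fail(9)=0 chase 'd': 0 ⇒ 1;  out=∅∪out(1)=∅
  fail(15) 'edeb': from fail(14)=12 chase 'b': 12→0 ⇒ 0;  out={2}∪out(0)={2}
  fail(19) 'cdde': from fail(18)=22 chase 'e': 22 ⇒ 23;  out=∅∪out(23)=∅
  fail(24) 'ddec': from fail(23)=12 chase 'c': 12→0 ⇒ 16;  out=∅∪out(16)=∅
  fail(5) 'dceeb': from fail(4)=12 chase 'b': 12→0 ⇒ 0;  out=∅∪out(0)=∅
  fail(11) 'aebdc': from fail(10)=1 chase 'c': 1 ⇒ 2;  out={1}∪out(2)={1}
  fail(20) 'cddec': from fail(19)=23 chase 'c': 23 ⇒ 24;  out=∅∪out(24)=∅
  fail(25) 'ddecc': from fail(24)=16 chase 'c': 16→0 ⇒ 16;  out={5}∪out(16)={5}
  fail(6) 'dceebd': from fail(5)=0 chase 'd': 0 ⇒ 1;  out={0}∪out(1)={0}
  fail(21) 'cddecc': from fail(20)=24 chase 'c': 24 ⇒ 25;  out={4}∪out(25)={4,5}

Scan:
i=0 'd': node 0→1
i=1 'c': node 1→2
i=2 'e': node 2→3
i=3 'e': node 3→4
i=4 'b': node 4→5
i=5 'd': node 5→6  emit P0@[0:5]
i=6 'c': node 6→2 ·f
i=7 'd': node 2→17 ·f
i=8 'd': node 17→18
i=9 'e': node 18→19
i=10 'c': node 19→20
i=11 'c': node 20→21  emit P4@[6:11],P5@[7:11]
i=12 'c': node 21→16 ·f
i=13 'b': node 16→0 ·f
i=14 'b': node 0→0
i=15 'a': node 0→7  emit P3@[15:15]
i=16 'd': node 7→1 ·f
i=17 'e': node 1→12 ·f
i=18 'd': node 12→13
i=19 'e': node 13→14
i=20 'b': node 14→15  emit P2@[17:20]
i=21 'a': node 15→7 ·f  emit P3@[21:21]
i=22 'b': node 7→0 ·f
i=23 'd': node 0→1
i=24 'e': node 1→12 ·f
i=25 'd': node 12→13

Result: [[5,0],[11,4],[11,5],[15,3],[20,2],[21,3]]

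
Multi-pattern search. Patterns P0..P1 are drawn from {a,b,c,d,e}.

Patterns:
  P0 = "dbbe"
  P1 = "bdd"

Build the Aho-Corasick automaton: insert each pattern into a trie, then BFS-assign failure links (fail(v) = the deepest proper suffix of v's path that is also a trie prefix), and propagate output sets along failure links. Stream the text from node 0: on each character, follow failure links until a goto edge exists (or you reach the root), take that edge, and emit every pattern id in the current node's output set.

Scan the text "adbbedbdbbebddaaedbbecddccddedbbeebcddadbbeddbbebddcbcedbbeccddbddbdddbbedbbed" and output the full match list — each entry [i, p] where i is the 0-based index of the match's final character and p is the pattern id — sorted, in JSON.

Build:
Trie nodes:
  n0 'ε': b→5 d→1
  n1 'd': b→2
  n2 'db': b→3
  n3 'dbb': e→4
  n4 'dbbe': ·  ←P0
  n5 'b': d→6
  n6 'bd': d→7
  n7 'bdd': ·  ←P1

BFS fail/out derivation:
  n1('d'): parent n0 fail=0; on 'd' 0 → fail=0;  out ∅∪∅=∅
  n5('b'): parent n0 fail=0; on 'b' 0 → fail=0;  out ∅∪∅=∅
  n2('db'): parent n1 fail=0; on 'b' 0 → fail=5;  out ∅∪∅=∅
  n6('bd'): parent n5 fail=0; on 'd' 0 → fail=1;  out ∅∪∅=∅
  n3('dbb'): parent n2 fail=5; on 'b' 5→0 → fail=5;  out ∅∪∅=∅
  n7('bdd'): parent n6 fail=1; on 'd' 1→0 → fail=1;  out {1}∪∅={1}
  n4('dbbe'): parent n3 fail=5; on 'e' 5→0 → fail=0;  out {0}∪∅={0}

Text stream:
pos 0 'a': at 0
pos 1 'd': at 1
pos 2 'b': at 2
pos 3 'b': at 3
pos 4 'e': at 4  emit P0@[1:4]
pos 5 'd': at 1 (via fail)
pos 6 'b': at 2
pos 7 'd': at 6 (via fail)
pos 8 'b': at 2 (via fail)
pos 9 'b': at 3
pos 10 'e': at 4  emit P0@[7:10]
pos 11 'b': at 5 (via fail)
pos 12 'd': at 6
pos 13 'd': at 7  emit P1@[11:13]
pos 14 'a': at 0 (via fail)
pos 15 'a': at 0
pos 16 'e': at 0
pos 17 'd': at 1
pos 18 'b': at 2
pos 19 'b': at 3
pos 20 'e': at 4  emit P0@[17:20]
pos 21 'c': at 0 (via fail)
pos 22 'd': at 1
pos 23 'd': at 1 (via fail)
pos 24 'c': at 0 (via fail)
pos 25 'c': at 0
pos 26 'd': at 1
pos 27 'd': at 1 (via fail)
pos 28 'e': at 0 (via fail)
pos 29 'd': at 1
pos 30 'b': at 2
pos 31 'b': at 3
pos 32 'e': at 4  emit P0@[29:32]
pos 33 'e': at 0 (via fail)
pos 34 'b': at 5
pos 35 'c': at 0 (via fail)
pos 36 'd': at 1
pos 37 'd': at 1 (via fail)
pos 38 'a': at 0 (via fail)
pos 39 'd': at 1
pos 40 'b': at 2
pos 41 'b': at 3
pos 42 'e': at 4  emit P0@[39:42]
pos 43 'd': at 1 (via fail)
pos 44 'd': at 1 (via fail)
pos 45 'b': at 2
pos 46 'b': at 3
pos 47 'e': at 4  emit P0@[44:47]
pos 48 'b': at 5 (via fail)
pos 49 'd': at 6
pos 50 'd': at 7  emit P1@[48:50]
pos 51 'c': at 0 (via fail)
pos 52 'b': at 5
pos 53 'c': at 0 (via fail)
pos 54 'e': at 0
pos 55 'd': at 1
pos 56 'b': at 2
pos 57 'b': at 3
pos 58 'e': at 4  emit P0@[55:58]
pos 59 'c': at 0 (via fail)
pos 60 'c': at 0
pos 61 'd': at 1
pos 62 'd': at 1 (via fail)
pos 63 'b': at 2
pos 64 'd': at 6 (via fail)
pos 65 'd': at 7  emit P1@[63:65]
pos 66 'b': at 2 (via fail)
pos 67 'd': at 6 (via fail)
pos 68 'd': at 7  emit P1@[66:68]
pos 69 'd': at 1 (via fail)
pos 70 'b': at 2
pos 71 'b': at 3
pos 72 'e': at 4  emit P0@[69:72]
pos 73 'd': at 1 (via fail)
pos 74 'b': at 2
pos 75 'b': at 3
pos 76 'e': at 4  emit P0@[73:76]
pos 77 'd': at 1 (via fail)

Matches: [[4,0],[10,0],[13,1],[20,0],[32,0],[42,0],[47,0],[50,1],[58,0],[65,1],[68,1],[72,0],[76,0]]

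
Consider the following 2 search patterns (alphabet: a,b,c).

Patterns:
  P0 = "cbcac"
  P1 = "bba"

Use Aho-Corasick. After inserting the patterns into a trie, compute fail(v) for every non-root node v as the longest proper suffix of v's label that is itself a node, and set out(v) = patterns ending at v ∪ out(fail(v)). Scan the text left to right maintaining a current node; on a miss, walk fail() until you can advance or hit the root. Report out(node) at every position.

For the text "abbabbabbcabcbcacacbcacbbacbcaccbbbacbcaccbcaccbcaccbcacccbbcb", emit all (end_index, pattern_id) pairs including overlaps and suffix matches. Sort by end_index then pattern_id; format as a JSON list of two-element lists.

Construct AC machine:
Trie nodes:
  0='ε' goto b→6 c→1
  1='c' goto b→2
  2='cb' goto c→3
  3='cbc' goto a→4
  4='cbca' goto c→5
  5='cbcac' goto ·  [P0 ends]
  6='b' goto b→7
  7='bb' goto a→8
  8='bba' goto ·  [P1 ends]

BFS fail/out derivation:
  n1('c'): parent n0 fail=0; on 'c' 0 → fail=0;  out ∅∪∅=∅
  n6('b'): parent n0 fail=0; on 'b' 0 → fail=0;  out ∅∪∅=∅
  n2('cb'): parent n1 fail=0; on 'b' 0 → fail=6;  out ∅∪∅=∅
  n7('bb'): parent n6 fail=0; on 'b' 0 → fail=6;  out ∅∪∅=∅
  n3('cbc'): parent n2 fail=6; on 'c' 6→0 → fail=1;  out ∅∪∅=∅
  n8('bba'): parent n7 fail=6; on 'a' 6→0 → fail=0;  out {1}∪∅={1}
  n4('cbca'): parent n3 fail=1; on 'a' 1→0 → fail=0;  out ∅∪∅=∅
  n5('cbcac'): parent n4 fail=0; on 'c' 0 → fail=1;  out {0}∪∅={0}

Scan:
[0] read 'a'  n0⇒n0
[1] read 'b'  n0⇒n6
[2] read 'b'  n6⇒n7
[3] read 'a'  n7⇒n8  ** P1@[1:3]
[4] read 'b'  n8⇒n6 (fail-walked)
[5] read 'b'  n6⇒n7
[6] read 'a'  n7⇒n8  ** P1@[4:6]
[7] read 'b'  n8⇒n6 (fail-walked)
[8] read 'b'  n6⇒n7
[9] read 'c'  n7⇒n1 (fail-walked)
[10] read 'a'  n1⇒n0 (fail-walked)
[11] read 'b'  n0⇒n6
[12] read 'c'  n6⇒n1 (fail-walked)
[13] read 'b'  n1⇒n2
[14] read 'c'  n2⇒n3
[15] read 'a'  n3⇒n4
[16] read 'c'  n4⇒n5  ** P0@[12:16]
[17] read 'a'  n5⇒n0 (fail-walked)
[18] read 'c'  n0⇒n1
[19] read 'b'  n1⇒n2
[20] read 'c'  n2⇒n3
[21] read 'a'  n3⇒n4
[22] read 'c'  n4⇒n5  ** P0@[18:22]
[23] read 'b'  n5⇒n2 (fail-walked)
[24] read 'b'  n2⇒n7 (fail-walked)
[25] read 'a'  n7⇒n8  ** P1@[23:25]
[26] read 'c'  n8⇒n1 (fail-walked)
[27] read 'b'  n1⇒n2
[28] read 'c'  n2⇒n3
[29] read 'a'  n3⇒n4
[30] read 'c'  n4⇒n5  ** P0@[26:30]
[31] read 'c'  n5⇒n1 (fail-walked)
[32] read 'b'  n1⇒n2
[33] read 'b'  n2⇒n7 (fail-walked)
[34] read 'b'  n7⇒n7 (fail-walked)
[35] read 'a'  n7⇒n8  ** P1@[33:35]
[36] read 'c'  n8⇒n1 (fail-walked)
[37] read 'b'  n1⇒n2
[38] read 'c'  n2⇒n3
[39] read 'a'  n3⇒n4
[40] read 'c'  n4⇒n5  ** P0@[36:40]
[41] read 'c'  n5⇒n1 (fail-walked)
[42] read 'b'  n1⇒n2
[43] read 'c'  n2⇒n3
[44] read 'a'  n3⇒n4
[45] read 'c'  n4⇒n5  ** P0@[41:45]
[46] read 'c'  n5⇒n1 (fail-walked)
[47] read 'b'  n1⇒n2
[48] read 'c'  n2⇒n3
[49] read 'a'  n3⇒n4
[50] read 'c'  n4⇒n5  ** P0@[46:50]
[51] read 'c'  n5⇒n1 (fail-walked)
[52] read 'b'  n1⇒n2
[53] read 'c'  n2⇒n3
[54] read 'a'  n3⇒n4
[55] read 'c'  n4⇒n5  ** P0@[51:55]
[56] read 'c'  n5⇒n1 (fail-walked)
[57] read 'c'  n1⇒n1 (fail-walked)
[58] read 'b'  n1⇒n2
[59] read 'b'  n2⇒n7 (fail-walked)
[60] read 'c'  n7⇒n1 (fail-walked)
[61] read 'b'  n1⇒n2

Result: [[3,1],[6,1],[16,0],[22,0],[25,1],[30,0],[35,1],[40,0],[45,0],[50,0],[55,0]]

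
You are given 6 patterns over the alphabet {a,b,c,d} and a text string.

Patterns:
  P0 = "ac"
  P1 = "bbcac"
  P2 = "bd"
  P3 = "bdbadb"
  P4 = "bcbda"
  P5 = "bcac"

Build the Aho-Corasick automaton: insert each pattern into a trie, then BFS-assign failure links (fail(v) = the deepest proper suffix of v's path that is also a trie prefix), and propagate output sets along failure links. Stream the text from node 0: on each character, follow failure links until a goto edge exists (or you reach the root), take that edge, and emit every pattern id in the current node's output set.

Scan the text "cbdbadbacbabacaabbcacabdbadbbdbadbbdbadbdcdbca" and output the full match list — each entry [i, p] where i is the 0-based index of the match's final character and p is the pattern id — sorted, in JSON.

Build:
Trie nodes:
  n0 'ε': a→1 b→3
  n1 'a': c→2
  n2 'ac': ·  ←P0
  n3 'b': b→4 c→13 d→8
  n4 'bb': c→5
  n5 'bbc': a→6
  n6 'bbca': c→7
  n7 'bbcac': ·  ←P1
  n8 'bd': b→9  ←P2
  n9 'bdb': a→10
  n10 'bdba': d→11
  n11 'bdbad': b→12
  n12 'bdbadb': ·  ←P3
  n13 'bc': a→17 b→14
  n14 'bcb': d→15
  n15 'bcbd': a→16
  n16 'bcbda': ·  ←P4
  n17 'bca': c→18
  n18 'bcac': ·  ←P5

Failure links (BFS by depth):
  n1('a'): parent n0 fail=0; on 'a' 0 → fail=0;  out ∅∪∅=∅
  n3('b'): parent n0 fail=0; on 'b' 0 → fail=0;  out ∅∪∅=∅
  n2('ac'): parent n1 fail=0; on 'c' 0 → fail=0;  out {0}∪∅={0}
  n4('bb'): parent n3 fail=0; on 'b' 0 → fail=3;  out ∅∪∅=∅
  n8('bd'): parent n3 fail=0; on 'd' 0 → fail=0;  out {2}∪∅={2}
  n13('bc'): parent n3 fail=0; on 'c' 0 → fail=0;  out ∅∪∅=∅
  n5('bbc'): parent n4 fail=3; on 'c' 3 → fail=13;  out ∅∪∅=∅
  n9('bdb'): parent n8 fail=0; on 'b' 0 → fail=3;  out ∅∪∅=∅
  n14('bcb'): parent n13 fail=0; on 'b' 0 → fail=3;  out ∅∪∅=∅
  n17('bca'): parent n13 fail=0; on 'a' 0 → fail=1;  out ∅∪∅=∅
  n6('bbca'): parent n5 fail=13; on 'a' 13 → fail=17;  out ∅∪∅=∅
  n10('bdba'): parent n9 fail=3; on 'a' 3→0 → fail=1;  out ∅∪∅=∅
  n15('bcbd'): parent n14 fail=3; on 'd' 3 → fail=8;  out ∅∪{2}={2}
  n18('bcac'): parent n17 fail=1; on 'c' 1 → fail=2;  out {5}∪{0}={0,5}
  n7('bbcac'): parent n6 fail=17; on 'c' 17 → fail=18;  out {1}∪{0,5}={0,1,5}
  n11('bdbad'): parent n10 fail=1; on 'd' 1→0 → fail=0;  out ∅∪∅=∅
  n16('bcbda'): parent n15 fail=8; on 'a' 8→0 → fail=1;  out {4}∪∅={4}
  n12('bdbadb'): parent n11 fail=0; on 'b' 0 → fail=3;  out {3}∪∅={3}

Scan:
[0] read 'c'  n0⇒n0
[1] read 'b'  n0⇒n3
[2] read 'd'  n3⇒n8  ** P2@[1:2]
[3] read 'b'  n8⇒n9
[4] read 'a'  n9⇒n10
[5] read 'd'  n10⇒n11
[6] read 'b'  n11⇒n12  ** P3@[1:6]
[7] read 'a'  n12⇒n1 ·f
[8] read 'c'  n1⇒n2  ** P0@[7:8]
[9] read 'b'  n2⇒n3 ·f
[10] read 'a'  n3⇒n1 ·f
[11] read 'b'  n1⇒n3 ·f
[12] read 'a'  n3⇒n1 ·f
[13] read 'c'  n1⇒n2  ** P0@[12:13]
[14] read 'a'  n2⇒n1 ·f
[15] read 'a'  n1⇒n1 ·f
[16] read 'b'  n1⇒n3 ·f
[17] read 'b'  n3⇒n4
[18] read 'c'  n4⇒n5
[19] read 'a'  n5⇒n6
[20] read 'c'  n6⇒n7  ** P0@[19:20],P1@[16:20],P5@[17:20]
[21] read 'a'  n7⇒n1 ·f
[22] read 'b'  n1⇒n3 ·f
[23] read 'd'  n3⇒n8  ** P2@[22:23]
[24] read 'b'  n8⇒n9
[25] read 'a'  n9⇒n10
[26] read 'd'  n10⇒n11
[27] read 'b'  n11⇒n12  ** P3@[22:27]
[28] read 'b'  n12⇒n4 ·f
[29] read 'd'  n4⇒n8 ·f  ** P2@[28:29]
[30] read 'b'  n8⇒n9
[31] read 'a'  n9⇒n10
[32] read 'd'  n10⇒n11
[33] read 'b'  n11⇒n12  ** P3@[28:33]
[34] read 'b'  n12⇒n4 ·f
[35] read 'd'  n4⇒n8 ·f  ** P2@[34:35]
[36] read 'b'  n8⇒n9
[37] read 'a'  n9⇒n10
[38] read 'd'  n10⇒n11
[39] read 'b'  n11⇒n12  ** P3@[34:39]
[40] read 'd'  n12⇒n8 ·f  ** P2@[39:40]
[41] read 'c'  n8⇒n0 ·f
[42] read 'd'  n0⇒n0
[43] read 'b'  n0⇒n3
[44] read 'c'  n3⇒n13
[45] read 'a'  n13⇒n17

Matches: [[2,2],[6,3],[8,0],[13,0],[20,0],[20,1],[20,5],[23,2],[27,3],[29,2],[33,3],[35,2],[39,3],[40,2]]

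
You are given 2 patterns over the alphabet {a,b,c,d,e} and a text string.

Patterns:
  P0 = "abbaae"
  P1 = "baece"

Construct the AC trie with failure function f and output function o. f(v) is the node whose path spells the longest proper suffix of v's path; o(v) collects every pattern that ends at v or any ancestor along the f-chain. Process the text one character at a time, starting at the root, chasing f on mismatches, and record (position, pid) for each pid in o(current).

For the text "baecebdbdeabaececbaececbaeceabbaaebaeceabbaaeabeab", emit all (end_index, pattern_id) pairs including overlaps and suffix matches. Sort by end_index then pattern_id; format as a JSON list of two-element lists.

Build automaton:
Trie (insert patterns):
  n0 'ε': a→1 b→7
  n1 'a': b→2
  n2 'ab': b→3
  n3 'abb': a→4
  n4 'abba': a→5
  n5 'abbaa': e→6
  n6 'abbaae': ·  ←P0
  n7 'b': a→8
  n8 'ba': e→9
  n9 'bae': c→10
  n10 'baec': e→11
  n11 'baece': ·  ←P1

Failure links (BFS by depth):
  n1('a'): parent n0 fail=0; on 'a' 0 → fail=0;  out ∅∪∅=∅
  n7('b'): parent n0 fail=0; on 'b' 0 → fail=0;  out ∅∪∅=∅
  n2('ab'): parent n1 fail=0; on 'b' 0 → fail=7;  out ∅∪∅=∅
  n8('ba'): parent n7 fail=0; on 'a' 0 → fail=1;  out ∅∪∅=∅
  n3('abb'): parent n2 fail=7; on 'b' 7→0 → fail=7;  out ∅∪∅=∅
  n9('bae'): parent n8 fail=1; on 'e' 1→0 → fail=0;  out ∅∪∅=∅
  n4('abba'): parent n3 fail=7; on 'a' 7 → fail=8;  out ∅∪∅=∅
  n10('baec'): parent n9 fail=0; on 'c' 0 → fail=0;  out ∅∪∅=∅
  n5('abbaa'): parent n4 fail=8; on 'a' 8→1→0 → fail=1;  out ∅∪∅=∅
  n11('baece'): parent n10 fail=0; on 'e' 0 → fail=0;  out {1}∪∅={1}
  n6('abbaae'): parent n5 fail=1; on 'e' 1→0 → fail=0;  out {0}∪∅={0}

Run:
pos 0 'b': at 7
pos 1 'a': at 8
pos 2 'e': at 9
pos 3 'c': at 10
pos 4 'e': at 11  ** P1@[0:4]
pos 5 'b': at 7 ·f
pos 6 'd': at 0 ·f
pos 7 'b': at 7
pos 8 'd': at 0 ·f
pos 9 'e': at 0
pos 10 'a': at 1
pos 11 'b': at 2
pos 12 'a': at 8 ·f
pos 13 'e': at 9
pos 14 'c': at 10
pos 15 'e': at 11  ** P1@[11:15]
pos 16 'c': at 0 ·f
pos 17 'b': at 7
pos 18 'a': at 8
pos 19 'e': at 9
pos 20 'c': at 10
pos 21 'e': at 11  ** P1@[17:21]
pos 22 'c': at 0 ·f
pos 23 'b': at 7
pos 24 'a': at 8
pos 25 'e': at 9
pos 26 'c': at 10
pos 27 'e': at 11  ** P1@[23:27]
pos 28 'a': at 1 ·f
pos 29 'b': at 2
pos 30 'b': at 3
pos 31 'a': at 4
pos 32 'a': at 5
pos 33 'e': at 6  ** P0@[28:33]
pos 34 'b': at 7 ·f
pos 35 'a': at 8
pos 36 'e': at 9
pos 37 'c': at 10
pos 38 'e': at 11  ** P1@[34:38]
pos 39 'a': at 1 ·f
pos 40 'b': at 2
pos 41 'b': at 3
pos 42 'a': at 4
pos 43 'a': at 5
pos 44 'e': at 6  ** P0@[39:44]
pos 45 'a': at 1 ·f
pos 46 'b': at 2
pos 47 'e': at 0 ·f
pos 48 'a': at 1
pos 49 'b': at 2

Result: [[4,1],[15,1],[21,1],[27,1],[33,0],[38,1],[44,0]]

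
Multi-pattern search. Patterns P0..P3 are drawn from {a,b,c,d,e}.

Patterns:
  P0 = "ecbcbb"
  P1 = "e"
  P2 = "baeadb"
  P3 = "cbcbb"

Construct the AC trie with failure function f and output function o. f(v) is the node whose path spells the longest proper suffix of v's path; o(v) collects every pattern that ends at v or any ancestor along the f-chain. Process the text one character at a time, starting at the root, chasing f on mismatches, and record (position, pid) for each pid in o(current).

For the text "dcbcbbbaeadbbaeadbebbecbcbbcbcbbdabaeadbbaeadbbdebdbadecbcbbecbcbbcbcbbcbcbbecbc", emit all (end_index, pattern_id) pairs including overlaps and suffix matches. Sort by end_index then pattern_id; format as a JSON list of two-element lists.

Build:
Trie (insert patterns):
  0='ε' goto b→7 c→13 e→1
  1='e' goto c→2  [P1 ends]
  2='ec' goto b→3
  3='ecb' goto c→4
  4='ecbc' goto b→5
  5='ecbcb' goto b→6
  6='ecbcbb' goto ·  [P0 ends]
  7='b' goto a→8
  8='ba' goto e→9
  9='bae' goto a→10
  10='baea' goto d→11
  11='baead' goto b→12
  12='baeadb' goto ·  [P2 ends]
  13='c' goto b→14
  14='cb' goto c→15
  15='cbc' goto b→16
  16='cbcb' goto b→17
  17='cbcbb' goto ·  [P3 ends]

BFS fail/out derivation:
  fail(1) 'e': from fail(0)=0 chase 'e': 0 ⇒ 0;  out={1}∪out(0)={1}
  fail(7) 'b': from fail(0)=0 chase 'b': 0 ⇒ 0;  out=∅∪out(0)=∅
  fail(13) 'c': from fail(0)=0 chase 'c': 0 ⇒ 0;  out=∅∪out(0)=∅
  fail(2) 'ec': from fail(1)=0 chase 'c': 0 ⇒ 13;  out=∅∪out(13)=∅
  fail(8) 'ba': from fail(7)=0 chase 'a': 0 ⇒ 0;  out=∅∪out(0)=∅
  fail(14) 'cb': from fail(13)=0 chase 'b': 0 ⇒ 7;  out=∅∪out(7)=∅
  fail(3) 'ecb': from fail(2)=13 chase 'b': 13 ⇒ 14;  out=∅∪out(14)=∅
  fail(9) 'bae': from fail(8)=0 chase 'e': 0 ⇒ 1;  out=∅∪out(1)={1}
  fail(15) 'cbc': from fail(14)=7 chase 'c': 7→0 ⇒ 13;  out=∅∪out(13)=∅
  fail(4) 'ecbc': from fail(3)=14 chase 'c': 14 ⇒ 15;  out=∅∪out(15)=∅
  fail(10) 'baea': from fail(9)=1 chase 'a': 1→0 ⇒ 0;  out=∅∪out(0)=∅
  fail(16) 'cbcb': from fail(15)=13 chase 'b': 13 ⇒ 14;  out=∅∪out(14)=∅
  fail(5) 'ecbcb': from fail(4)=15 chase 'b': 15 ⇒ 16;  out=∅∪out(16)=∅
  fail(11) 'baead': from fail(10)=0 chase 'd': 0 ⇒ 0;  out=∅∪out(0)=∅
  fail(17) 'cbcbb': from fail(16)=14 chase 'b': 14→7→0 ⇒ 7;  out={3}∪out(7)={3}
  fail(6) 'ecbcbb': from fail(5)=16 chase 'b': 16 ⇒ 17;  out={0}∪out(17)={0,3}
  fail(12) 'baeadb': from fail(11)=0 chase 'b': 0 ⇒ 7;  out={2}∪out(7)={2}

Text stream:
pos 0 'd': at 0
pos 1 'c': at 13
pos 2 'b': at 14
pos 3 'c': at 15
pos 4 'b': at 16
pos 5 'b': at 17  emit P3@[1:5]
pos 6 'b': at 7 (via fail)
pos 7 'a': at 8
pos 8 'e': at 9  emit P1@[8:8]
pos 9 'a': at 10
pos 10 'd': at 11
pos 11 'b': at 12  emit P2@[6:11]
pos 12 'b': at 7 (via fail)
pos 13 'a': at 8
pos 14 'e': at 9  emit P1@[14:14]
pos 15 'a': at 10
pos 16 'd': at 11
pos 17 'b': at 12  emit P2@[12:17]
pos 18 'e': at 1 (via fail)  emit P1@[18:18]
pos 19 'b': at 7 (via fail)
pos 20 'b': at 7 (via fail)
pos 21 'e': at 1 (via fail)  emit P1@[21:21]
pos 22 'c': at 2
pos 23 'b': at 3
pos 24 'c': at 4
pos 25 'b': at 5
pos 26 'b': at 6  emit P0@[21:26],P3@[22:26]
pos 27 'c': at 13 (via fail)
pos 28 'b': at 14
pos 29 'c': at 15
pos 30 'b': at 16
pos 31 'b': at 17  emit P3@[27:31]
pos 32 'd': at 0 (via fail)
pos 33 'a': at 0
pos 34 'b': at 7
pos 35 'a': at 8
pos 36 'e': at 9  emit P1@[36:36]
pos 37 'a': at 10
pos 38 'd': at 11
pos 39 'b': at 12  emit P2@[34:39]
pos 40 'b': at 7 (via fail)
pos 41 'a': at 8
pos 42 'e': at 9  emit P1@[42:42]
pos 43 'a': at 10
pos 44 'd': at 11
pos 45 'b': at 12  emit P2@[40:45]
pos 46 'b': at 7 (via fail)
pos 47 'd': at 0 (via fail)
pos 48 'e': at 1  emit P1@[48:48]
pos 49 'b': at 7 (via fail)
pos 50 'd': at 0 (via fail)
pos 51 'b': at 7
pos 52 'a': at 8
pos 53 'd': at 0 (via fail)
pos 54 'e': at 1  emit P1@[54:54]
pos 55 'c': at 2
pos 56 'b': at 3
pos 57 'c': at 4
pos 58 'b': at 5
pos 59 'b': at 6  emit P0@[54:59],P3@[55:59]
pos 60 'e': at 1 (via fail)  emit P1@[60:60]
pos 61 'c': at 2
pos 62 'b': at 3
pos 63 'c': at 4
pos 64 'b': at 5
pos 65 'b': at 6  emit P0@[60:65],P3@[61:65]
pos 66 'c': at 13 (via fail)
pos 67 'b': at 14
pos 68 'c': at 15
pos 69 'b': at 16
pos 70 'b': at 17  emit P3@[66:70]
pos 71 'c': at 13 (via fail)
pos 72 'b': at 14
pos 73 'c': at 15
pos 74 'b': at 16
pos 75 'b': at 17  emit P3@[71:75]
pos 76 'e': at 1 (via fail)  emit P1@[76:76]
pos 77 'c': at 2
pos 78 'b': at 3
pos 79 'c': at 4

All matches (sorted): [[5,3],[8,1],[11,2],[14,1],[17,2],[18,1],[21,1],[26,0],[26,3],[31,3],[36,1],[39,2],[42,1],[45,2],[48,1],[54,1],[59,0],[59,3],[60,1],[65,0],[65,3],[70,3],[75,3],[76,1]]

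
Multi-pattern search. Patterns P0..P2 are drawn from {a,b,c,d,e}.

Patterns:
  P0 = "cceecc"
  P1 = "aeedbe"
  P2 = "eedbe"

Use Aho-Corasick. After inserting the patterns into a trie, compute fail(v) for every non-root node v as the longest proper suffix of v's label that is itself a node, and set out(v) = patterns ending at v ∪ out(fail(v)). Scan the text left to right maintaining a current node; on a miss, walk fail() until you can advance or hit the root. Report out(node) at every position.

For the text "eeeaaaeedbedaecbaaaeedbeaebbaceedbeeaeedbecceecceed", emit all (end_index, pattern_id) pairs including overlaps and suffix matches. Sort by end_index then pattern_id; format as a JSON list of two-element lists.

Construct AC machine:
Trie (insert patterns):
  n0 'ε': a→7 c→1 e→13
  n1 'c': c→2
  n2 'cc': e→3
  n3 'cce': e→4
  n4 'ccee': c→5
  n5 'cceec': c→6
  n6 'cceecc': ·  [P0 ends]
  n7 'a': e→8
  n8 'ae': e→9
  n9 'aee': d→10
  n10 'aeed': b→11
  n11 'aeedb': e→12
  n12 'aeedbe': ·  [P1 ends]
  n13 'e': e→14
  n14 'ee': d→15
  n15 'eed': b→16
  n16 'eedb': e→17
  n17 'eedbe': ·  [P2 ends]

Failure links (BFS by depth):
  fail(1) 'c': from fail(0)=0 chase 'c': 0 ⇒ 0;  out=∅∪out(0)=∅
  fail(7) 'a': from fail(0)=0 chase 'a': 0 ⇒ 0;  out=∅∪out(0)=∅
  fail(13) 'e': from fail(0)=0 chase 'e': 0 ⇒ 0;  out=∅∪out(0)=∅
  fail(2) 'cc': from fail(1)=0 chase 'c': 0 ⇒ 1;  out=∅∪out(1)=∅
  fail(8) 'ae': from fail(7)=0 chase 'e': 0 ⇒ 13;  out=∅∪out(13)=∅
  fail(14) 'ee': from fail(13)=0 chase 'e': 0 ⇒ 13;  out=∅∪out(13)=∅
  fail(3) 'cce': from fail(2)=1 chase 'e': 1→0 ⇒ 13;  out=∅∪out(13)=∅
  fail(9) 'aee': from fail(8)=13 chase 'e': 13 ⇒ 14;  out=∅∪out(14)=∅
  fail(15) 'eed': from fail(14)=13 chase 'd': 13→0 ⇒ 0;  out=∅∪out(0)=∅
  fail(4) 'ccee': from fail(3)=13 chase 'e': 13 ⇒ 14;  out=∅∪out(14)=∅
  fail(10) 'aeed': from fail(9)=14 chase 'd': 14 ⇒ 15;  out=∅∪out(15)=∅
  fail(16) 'eedb': from fail(15)=0 chase 'b': 0 ⇒ 0;  out=∅∪out(0)=∅
  fail(5) 'cceec': from fail(4)=14 chase 'c': 14→13→0 ⇒ 1;  out=∅∪out(1)=∅
  fail(11) 'aeedb': from fail(10)=15 chase 'b': 15 ⇒ 16;  out=∅∪out(16)=∅
  fail(17) 'eedbe': from fail(16)=0 chase 'e': 0 ⇒ 13;  out={2}∪out(13)={2}
  fail(6) 'cceecc': from fail(5)=1 chase 'c': 1 ⇒ 2;  out={0}∪out(2)={0}
  fail(12) 'aeedbe': from fail(11)=16 chase 'e': 16 ⇒ 17;  out={1}∪out(17)={1,2}

Text stream:
pos 0 'e': at 13
pos 1 'e': at 14
pos 2 'e': at 14 (fail-walked)
pos 3 'a': at 7 (fail-walked)
pos 4 'a': at 7 (fail-walked)
pos 5 'a': at 7 (fail-walked)
pos 6 'e': at 8
pos 7 'e': at 9
pos 8 'd': at 10
pos 9 'b': at 11
pos 10 'e': at 12  ** P1@[5:10],P2@[6:10]
pos 11 'd': at 0 (fail-walked)
pos 12 'a': at 7
pos 13 'e': at 8
pos 14 'c': at 1 (fail-walked)
pos 15 'b': at 0 (fail-walked)
pos 16 'a': at 7
pos 17 'a': at 7 (fail-walked)
pos 18 'a': at 7 (fail-walked)
pos 19 'e': at 8
pos 20 'e': at 9
pos 21 'd': at 10
pos 22 'b': at 11
pos 23 'e': at 12  ** P1@[18:23],P2@[19:23]
pos 24 'a': at 7 (fail-walked)
pos 25 'e': at 8
pos 26 'b': at 0 (fail-walked)
pos 27 'b': at 0
pos 28 'a': at 7
pos 29 'c': at 1 (fail-walked)
pos 30 'e': at 13 (fail-walked)
pos 31 'e': at 14
pos 32 'd': at 15
pos 33 'b': at 16
pos 34 'e': at 17  ** P2@[30:34]
pos 35 'e': at 14 (fail-walked)
pos 36 'a': at 7 (fail-walked)
pos 37 'e': at 8
pos 38 'e': at 9
pos 39 'd': at 10
pos 40 'b': at 11
pos 41 'e': at 12  ** P1@[36:41],P2@[37:41]
pos 42 'c': at 1 (fail-walked)
pos 43 'c': at 2
pos 44 'e': at 3
pos 45 'e': at 4
pos 46 'c': at 5
pos 47 'c': at 6  ** P0@[42:47]
pos 48 'e': at 3 (fail-walked)
pos 49 'e': at 4
pos 50 'd': at 15 (fail-walked)

Result: [[10,1],[10,2],[23,1],[23,2],[34,2],[41,1],[41,2],[47,0]]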